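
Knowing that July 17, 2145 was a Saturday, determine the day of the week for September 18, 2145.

July 2145: 31 − 17 = 14 days remain.
Then August (31): 31 days.
September 1–18, 2145: 18 days.
Total: 14 + 31 + 18 = 63 days.
63 is a multiple of 7, so September 18, 2145 falls on the same weekday: Saturday.

Saturday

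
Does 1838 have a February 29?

No

1838 is not a leap year.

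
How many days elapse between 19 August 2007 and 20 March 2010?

944

Day-of-year of August 19, 2007: 231.
Day-of-year of March 20, 2010: 79.
2007 has 365 days, so 365 − 231 = 134 days remain in 2007.
Full years: 2008: 366; 2009: 365. Sum = 731.
Total: 134 + 731 + 79 = 944 days.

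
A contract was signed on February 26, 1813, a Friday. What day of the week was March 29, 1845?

Saturday

From February 26, 1813 to February 26, 1845: 32 years, of which 8 contain a Feb 29 — 24×365 + 8×366 = 11688 days.
February 1845: 28 − 26 = 2 days remain (1845 is not a leap year, so February has 28 days).
March 1–29, 1845: 29 days.
Residual: 31 days.
Total: 11719 days.
11719 mod 7 = 1, so 1 day after Friday is Saturday.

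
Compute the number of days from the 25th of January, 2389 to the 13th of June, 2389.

139

January 2389: 31 − 25 = 6 days remain.
Then February 2389 (28), March (31), April (30), May (31): 28 + 31 + 30 + 31 = 120 days.
June 1–13, 2389: 13 days.
Total: 6 + 120 + 13 = 139 days.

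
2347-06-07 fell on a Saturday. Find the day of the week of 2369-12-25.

Thursday

Day-of-year of June 7, 2347: 158.
Day-of-year of December 25, 2369: 359.
2347 has 365 days, so 365 − 158 = 207 days remain in 2347.
Full years 2348–2368: 15 common + 6 leap = 15×365 + 6×366 = 7671 days.
Total: 207 + 7671 + 359 = 8237 days.
8237 mod 7 = 5, so 5 days after Saturday is Thursday.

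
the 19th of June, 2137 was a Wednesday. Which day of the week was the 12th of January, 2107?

Wednesday

Count forward from the earlier date (January 12, 2107) to the later (June 19, 2137):
Day-of-year of January 12, 2107: 12.
Day-of-year of June 19, 2137: 170.
2107 has 365 days, so 365 − 12 = 353 days remain in 2107.
Full years 2108–2136: 21 common + 8 leap = 21×365 + 8×366 = 10593 days.
Total: 353 + 10593 + 170 = 11116 days.
11116 is a multiple of 7, so the 12th of January, 2107 falls on the same weekday: Wednesday.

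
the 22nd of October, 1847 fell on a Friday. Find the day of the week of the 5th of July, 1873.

Saturday

Day-of-year of October 22, 1847: 295.
Day-of-year of July 5, 1873: 186.
1847 has 365 days, so 365 − 295 = 70 days remain in 1847.
Full years 1848–1872: 18 common + 7 leap = 18×365 + 7×366 = 9132 days.
Total: 70 + 9132 + 186 = 9388 days.
9388 mod 7 = 1, so 1 day after Friday is Saturday.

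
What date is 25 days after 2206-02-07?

2206-03-04

Count 25 days after February 7, 2206:
February 2206: 28 − 7 = 21 days remain (2206 is not a leap year, so February has 28 days).
March 1–4, 2206: 4 days.
Total: 21 + 4 = 25 days.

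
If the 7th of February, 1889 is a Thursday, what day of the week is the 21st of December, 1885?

Count forward from the earlier date (December 21, 1885) to the later (February 7, 1889):
Day-of-year of December 21, 1885: 355.
Day-of-year of February 7, 1889: 38.
1885 has 365 days, so 365 − 355 = 10 days remain in 1885.
Full years: 1886: 365; 1887: 365; 1888: 366. Sum = 1096.
Total: 10 + 1096 + 38 = 1144 days.
1144 mod 7 = 3, so 3 days before Thursday is Monday.

Monday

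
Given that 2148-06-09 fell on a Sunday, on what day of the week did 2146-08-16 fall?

Tuesday

Count forward from the earlier date (August 16, 2146) to the later (June 9, 2148):
August 16, 2146 → August 16, 2147: 365 days.
August 2147: 31 − 16 = 15 days remain.
Then 9 full months totalling 274 days.
June 1–9, 2148: 9 days.
Residual: 298 days.
Total: 663 days.
663 mod 7 = 5, so 5 days before Sunday is Tuesday.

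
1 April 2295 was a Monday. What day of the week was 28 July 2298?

Day-of-year of April 1, 2295: 91.
Day-of-year of July 28, 2298: 209.
2295 has 365 days, so 365 − 91 = 274 days remain in 2295.
Full years: 2296: 366; 2297: 365. Sum = 731.
Total: 274 + 731 + 209 = 1214 days.
1214 mod 7 = 3, so 3 days after Monday is Thursday.

Thursday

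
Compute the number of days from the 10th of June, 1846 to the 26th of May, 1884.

13865

Day-of-year of June 10, 1846: 161.
Day-of-year of May 26, 1884: 147.
1846 has 365 days, so 365 − 161 = 204 days remain in 1846.
Full years 1847–1883: 28 common + 9 leap = 28×365 + 9×366 = 13514 days.
Total: 204 + 13514 + 147 = 13865 days.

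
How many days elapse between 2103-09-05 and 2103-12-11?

97

September 2103: 30 − 5 = 25 days remain.
Then October (31), November (30): 31 + 30 = 61 days.
December 1–11, 2103: 11 days.
Total: 25 + 61 + 11 = 97 days.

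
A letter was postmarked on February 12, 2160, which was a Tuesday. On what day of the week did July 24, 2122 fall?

Count forward from the earlier date (July 24, 2122) to the later (February 12, 2160):
Day-of-year of July 24, 2122: 205.
Day-of-year of February 12, 2160: 43.
2122 has 365 days, so 365 − 205 = 160 days remain in 2122.
Full years 2123–2159: 28 common + 9 leap = 28×365 + 9×366 = 13514 days.
Total: 160 + 13514 + 43 = 13717 days.
13717 mod 7 = 4, so 4 days before Tuesday is Friday.

Friday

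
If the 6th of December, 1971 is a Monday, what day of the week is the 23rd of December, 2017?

Day-of-year of December 6, 1971: 340.
Day-of-year of December 23, 2017: 357.
1971 has 365 days, so 365 − 340 = 25 days remain in 1971.
Full years 1972–2016: 33 common + 12 leap = 33×365 + 12×366 = 16437 days.
Total: 25 + 16437 + 357 = 16819 days.
16819 mod 7 = 5, so 5 days after Monday is Saturday.

Saturday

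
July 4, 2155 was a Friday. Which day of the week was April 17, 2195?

From July 4, 2155 to July 4, 2194: 39 years, of which 10 contain a Feb 29 — 29×365 + 10×366 = 14245 days.
July 2194: 31 − 4 = 27 days remain.
Then August (31), September (30), October (31), November (30), December (31), January (31), February 2195 (28), March (31): 31 + 30 + 31 + 30 + 31 + 31 + 28 + 31 = 243 days.
April 1–17, 2195: 17 days.
Residual: 287 days.
Total: 14532 days.
14532 is a multiple of 7, so April 17, 2195 falls on the same weekday: Friday.

Friday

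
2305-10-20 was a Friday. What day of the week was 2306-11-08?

Thursday

October 20, 2305 → October 20, 2306: 365 days.
October 2306: 31 − 20 = 11 days remain.
November 1–8, 2306: 8 days.
Residual: 19 days.
Total: 384 days.
384 mod 7 = 6, so 6 days after Friday is Thursday.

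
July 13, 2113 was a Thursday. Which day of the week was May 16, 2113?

Tuesday

Count forward from the earlier date (May 16, 2113) to the later (July 13, 2113):
May 2113: 31 − 16 = 15 days remain.
Then June (30): 30 days.
July 1–13, 2113: 13 days.
Total: 15 + 30 + 13 = 58 days.
58 mod 7 = 2, so 2 days before Thursday is Tuesday.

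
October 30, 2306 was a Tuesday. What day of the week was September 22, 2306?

Count forward from the earlier date (September 22, 2306) to the later (October 30, 2306):
September 2306: 30 − 22 = 8 days remain.
October 1–30, 2306: 30 days.
Total: 8 + 30 = 38 days.
38 mod 7 = 3, so 3 days before Tuesday is Saturday.

Saturday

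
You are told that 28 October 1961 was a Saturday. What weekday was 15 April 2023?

From October 28, 1961 to October 28, 2022: 61 years, of which 15 contain a Feb 29 — 46×365 + 15×366 = 22280 days.
(2000 is a leap year (divisible by 400).)
October 2022: 31 − 28 = 3 days remain.
Then November (30), December (31), January (31), February 2023 (28), March (31): 30 + 31 + 31 + 28 + 31 = 151 days.
April 1–15, 2023: 15 days.
Residual: 169 days.
Total: 22449 days.
22449 is a multiple of 7, so 15 April 2023 falls on the same weekday: Saturday.

Saturday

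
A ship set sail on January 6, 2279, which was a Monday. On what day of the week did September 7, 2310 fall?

Wednesday

From January 6, 2279 to January 6, 2310: 31 years, of which 7 contain a Feb 29 — 24×365 + 7×366 = 11322 days.
(2300 is not a leap year (divisible by 100 but not 400).)
January 2310: 31 − 6 = 25 days remain.
Then February 2310 (28), March (31), April (30), May (31), June (30), July (31), August (31): 28 + 31 + 30 + 31 + 30 + 31 + 31 = 212 days.
September 1–7, 2310: 7 days.
Residual: 244 days.
Total: 11566 days.
11566 mod 7 = 2, so 2 days after Monday is Wednesday.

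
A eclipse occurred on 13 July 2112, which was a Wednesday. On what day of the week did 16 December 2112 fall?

Friday

July 2112: 31 − 13 = 18 days remain.
Then August (31), September (30), October (31), November (30): 31 + 30 + 31 + 30 = 122 days.
December 1–16, 2112: 16 days.
Total: 18 + 122 + 16 = 156 days.
156 mod 7 = 2, so 2 days after Wednesday is Friday.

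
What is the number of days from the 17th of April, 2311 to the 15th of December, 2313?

973

April 17, 2311 → April 17, 2312: 366 days (2312 is a leap year).
April 17, 2312 → April 17, 2313: 365 days.
April 2313: 30 − 17 = 13 days remain.
Then May (31), June (30), July (31), August (31), September (30), October (31), November (30): 31 + 30 + 31 + 31 + 30 + 31 + 30 = 214 days.
December 1–15, 2313: 15 days.
Residual: 242 days.
Total: 973 days.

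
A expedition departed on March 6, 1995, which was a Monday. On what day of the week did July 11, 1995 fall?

Tuesday

March 1995: 31 − 6 = 25 days remain.
Then April (30), May (31), June (30): 30 + 31 + 30 = 91 days.
July 1–11, 1995: 11 days.
Total: 25 + 91 + 11 = 127 days.
127 mod 7 = 1, so 1 day after Monday is Tuesday.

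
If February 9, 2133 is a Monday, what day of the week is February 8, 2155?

From February 9, 2133 to February 9, 2154: 21 years, of which 5 contain a Feb 29 — 16×365 + 5×366 = 7670 days.
February 2154: 28 − 9 = 19 days remain (2154 is not a leap year, so February has 28 days).
Then 11 full months totalling 337 days.
February 1–8, 2155: 8 days (2155 is not a leap year).
Residual: 364 days.
Total: 8034 days.
8034 mod 7 = 5, so 5 days after Monday is Saturday.

Saturday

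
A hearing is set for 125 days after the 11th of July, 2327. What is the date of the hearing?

the 13th of November, 2327

Count 125 days after July 11, 2327:
July 2327: 31 − 11 = 20 days remain.
Then August (31), September (30), October (31): 31 + 30 + 31 = 92 days.
November 1–13, 2327: 13 days.
Total: 20 + 92 + 13 = 125 days.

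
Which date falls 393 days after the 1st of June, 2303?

the 28th of June, 2304

Count 393 days after June 1, 2303:
June 1, 2303 → June 1, 2304: 366 days (2304 is a leap year).
Within June 2304: 28 − 1 = 27 days.
Total: 393 days.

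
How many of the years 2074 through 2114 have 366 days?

9

Years divisible by 4 in [2074, 2114]: 2076, 2080, 2084, 2088, 2092, 2096, 2100, 2104, 2108, 2112.
Of these, 2100 is divisible by 100 but not 400, so not leap.
Leap years: 10 − 1 = 9.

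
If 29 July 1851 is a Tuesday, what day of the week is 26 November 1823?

Wednesday

Count forward from the earlier date (November 26, 1823) to the later (July 29, 1851):
Day-of-year of November 26, 1823: 330.
Day-of-year of July 29, 1851: 210.
1823 has 365 days, so 365 − 330 = 35 days remain in 1823.
Full years 1824–1850: 20 common + 7 leap = 20×365 + 7×366 = 9862 days.
Total: 35 + 9862 + 210 = 10107 days.
10107 mod 7 = 6, so 6 days before Tuesday is Wednesday.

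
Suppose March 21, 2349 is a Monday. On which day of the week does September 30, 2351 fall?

Sunday

March 2349: 31 − 21 = 10 days remain.
Then 29 full months totalling 883 days.
September 1–30, 2351: 30 days.
Total: 10 + 883 + 30 = 923 days.
923 mod 7 = 6, so 6 days after Monday is Sunday.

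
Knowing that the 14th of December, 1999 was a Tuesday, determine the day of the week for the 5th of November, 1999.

Count forward from the earlier date (November 5, 1999) to the later (December 14, 1999):
November 1999: 30 − 5 = 25 days remain.
December 1–14, 1999: 14 days.
Total: 25 + 14 = 39 days.
39 mod 7 = 4, so 4 days before Tuesday is Friday.

Friday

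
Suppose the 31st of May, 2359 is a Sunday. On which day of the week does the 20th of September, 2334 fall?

Thursday

Count forward from the earlier date (September 20, 2334) to the later (May 31, 2359):
From September 20, 2334 to September 20, 2358: 24 years, of which 6 contain a Feb 29 — 18×365 + 6×366 = 8766 days.
September 2358: 30 − 20 = 10 days remain.
Then October (31), November (30), December (31), January (31), February 2359 (28), March (31), April (30): 31 + 30 + 31 + 31 + 28 + 31 + 30 = 212 days.
May 1–31, 2359: 31 days.
Residual: 253 days.
Total: 9019 days.
9019 mod 7 = 3, so 3 days before Sunday is Thursday.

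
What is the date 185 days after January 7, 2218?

July 11, 2218

Count 185 days after January 7, 2218:
January 2218: 31 − 7 = 24 days remain.
Then February 2218 (28), March (31), April (30), May (31), June (30): 28 + 31 + 30 + 31 + 30 = 150 days.
July 1–11, 2218: 11 days.
Total: 24 + 150 + 11 = 185 days.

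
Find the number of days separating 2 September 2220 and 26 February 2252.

From September 2, 2220 to September 2, 2251: 31 years, of which 7 contain a Feb 29 — 24×365 + 7×366 = 11322 days.
September 2251: 30 − 2 = 28 days remain.
Then October (31), November (30), December (31), January (31): 31 + 30 + 31 + 31 = 123 days.
February 1–26, 2252: 26 days (2252 is a leap year).
Residual: 177 days.
Total: 11499 days.

11499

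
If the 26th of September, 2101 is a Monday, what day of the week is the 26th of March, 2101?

Saturday

Count forward from the earlier date (March 26, 2101) to the later (September 26, 2101):
March 2101: 31 − 26 = 5 days remain.
Then April (30), May (31), June (30), July (31), August (31): 30 + 31 + 30 + 31 + 31 = 153 days.
September 1–26, 2101: 26 days.
Total: 5 + 153 + 26 = 184 days.
184 mod 7 = 2, so 2 days before Monday is Saturday.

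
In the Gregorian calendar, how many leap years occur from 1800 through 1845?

Years divisible by 4 in [1800, 1845]: 1800, 1804, 1808, 1812, 1816, 1820, 1824, 1828, 1832, 1836, 1840, 1844.
Of these, 1800 is divisible by 100 but not 400, so not leap.
Leap years: 12 − 1 = 11.

11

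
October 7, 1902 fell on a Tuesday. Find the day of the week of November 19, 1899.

Count forward from the earlier date (November 19, 1899) to the later (October 7, 1902):
Day-of-year of November 19, 1899: 323.
Day-of-year of October 7, 1902: 280.
1899 has 365 days, so 365 − 323 = 42 days remain in 1899.
Full years: 1900: 365; 1901: 365. Sum = 730.
Total: 42 + 730 + 280 = 1052 days.
1052 mod 7 = 2, so 2 days before Tuesday is Sunday.

Sunday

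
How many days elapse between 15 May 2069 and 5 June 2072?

1117

May 15, 2069 → May 15, 2070: 365 days.
May 15, 2070 → May 15, 2071: 365 days.
May 15, 2071 → May 15, 2072: 366 days (2072 is a leap year).
May 2072: 31 − 15 = 16 days remain.
June 1–5, 2072: 5 days.
Residual: 21 days.
Total: 1117 days.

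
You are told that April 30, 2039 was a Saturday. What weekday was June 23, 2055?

Day-of-year of April 30, 2039: 120.
Day-of-year of June 23, 2055: 174.
2039 has 365 days, so 365 − 120 = 245 days remain in 2039.
Full years 2040–2054: 11 common + 4 leap = 11×365 + 4×366 = 5479 days.
Total: 245 + 5479 + 174 = 5898 days.
5898 mod 7 = 4, so 4 days after Saturday is Wednesday.

Wednesday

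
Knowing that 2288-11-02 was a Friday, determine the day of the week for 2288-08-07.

Tuesday

Count forward from the earlier date (August 7, 2288) to the later (November 2, 2288):
August 2288: 31 − 7 = 24 days remain.
Then September (30), October (31): 30 + 31 = 61 days.
November 1–2, 2288: 2 days.
Total: 24 + 61 + 2 = 87 days.
87 mod 7 = 3, so 3 days before Friday is Tuesday.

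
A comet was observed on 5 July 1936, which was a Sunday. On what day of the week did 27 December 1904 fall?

Count forward from the earlier date (December 27, 1904) to the later (July 5, 1936):
From December 27, 1904 to December 27, 1935: 31 years, of which 7 contain a Feb 29 — 24×365 + 7×366 = 11322 days.
December 1935: 31 − 27 = 4 days remain.
Then January (31), February 1936 (29), March (31), April (30), May (31), June (30): 31 + 29 + 31 + 30 + 31 + 30 = 182 days.
July 1–5, 1936: 5 days.
Residual: 191 days.
Total: 11513 days.
11513 mod 7 = 5, so 5 days before Sunday is Tuesday.

Tuesday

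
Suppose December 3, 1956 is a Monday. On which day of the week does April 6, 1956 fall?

Friday

Count forward from the earlier date (April 6, 1956) to the later (December 3, 1956):
April 1956: 30 − 6 = 24 days remain.
Then May (31), June (30), July (31), August (31), September (30), October (31), November (30): 31 + 30 + 31 + 31 + 30 + 31 + 30 = 214 days.
December 1–3, 1956: 3 days.
Total: 24 + 214 + 3 = 241 days.
241 mod 7 = 3, so 3 days before Monday is Friday.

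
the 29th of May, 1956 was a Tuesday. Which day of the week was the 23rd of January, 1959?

May 29, 1956 → May 29, 1957: 365 days.
May 29, 1957 → May 29, 1958: 365 days.
May 1958: 31 − 29 = 2 days remain.
Then June (30), July (31), August (31), September (30), October (31), November (30), December (31): 30 + 31 + 31 + 30 + 31 + 30 + 31 = 214 days.
January 1–23, 1959: 23 days.
Residual: 239 days.
Total: 969 days.
969 mod 7 = 3, so 3 days after Tuesday is Friday.

Friday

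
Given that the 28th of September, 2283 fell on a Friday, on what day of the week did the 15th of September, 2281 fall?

Count forward from the earlier date (September 15, 2281) to the later (September 28, 2283):
September 15, 2281 → September 15, 2282: 365 days.
September 15, 2282 → September 15, 2283: 365 days.
Within September 2283: 28 − 15 = 13 days.
Total: 743 days.
743 mod 7 = 1, so 1 day before Friday is Thursday.

Thursday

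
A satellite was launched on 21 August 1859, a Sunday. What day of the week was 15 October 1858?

Count forward from the earlier date (October 15, 1858) to the later (August 21, 1859):
October 1858: 31 − 15 = 16 days remain.
Then 9 full months totalling 273 days.
August 1–21, 1859: 21 days.
Total: 16 + 273 + 21 = 310 days.
310 mod 7 = 2, so 2 days before Sunday is Friday.

Friday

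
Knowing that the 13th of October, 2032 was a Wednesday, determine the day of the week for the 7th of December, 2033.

Day-of-year of October 13, 2032: 287.
Day-of-year of December 7, 2033: 341.
2032 has 366 days, so 366 − 287 = 79 days remain in 2032.
Total: 79 + 341 = 420 days.
420 is a multiple of 7, so the 7th of December, 2033 falls on the same weekday: Wednesday.

Wednesday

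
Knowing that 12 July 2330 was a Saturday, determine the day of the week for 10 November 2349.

From July 12, 2330 to July 12, 2349: 19 years, of which 5 contain a Feb 29 — 14×365 + 5×366 = 6940 days.
July 2349: 31 − 12 = 19 days remain.
Then August (31), September (30), October (31): 31 + 30 + 31 = 92 days.
November 1–10, 2349: 10 days.
Residual: 121 days.
Total: 7061 days.
7061 mod 7 = 5, so 5 days after Saturday is Thursday.

Thursday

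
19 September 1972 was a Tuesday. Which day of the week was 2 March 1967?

Count forward from the earlier date (March 2, 1967) to the later (September 19, 1972):
Day-of-year of March 2, 1967: 61.
Day-of-year of September 19, 1972: 263.
1967 has 365 days, so 365 − 61 = 304 days remain in 1967.
Full years: 1968: 366; 1969: 365; 1970: 365; 1971: 365. Sum = 1461.
Total: 304 + 1461 + 263 = 2028 days.
2028 mod 7 = 5, so 5 days before Tuesday is Thursday.

Thursday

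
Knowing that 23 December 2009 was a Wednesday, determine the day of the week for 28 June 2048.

Sunday

Day-of-year of December 23, 2009: 357.
Day-of-year of June 28, 2048: 180.
2009 has 365 days, so 365 − 357 = 8 days remain in 2009.
Full years 2010–2047: 29 common + 9 leap = 29×365 + 9×366 = 13879 days.
Total: 8 + 13879 + 180 = 14067 days.
14067 mod 7 = 4, so 4 days after Wednesday is Sunday.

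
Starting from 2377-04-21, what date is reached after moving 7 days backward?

2377-04-14

Count 7 days before April 21, 2377:
Within April 2377: 21 − 14 = 7 days.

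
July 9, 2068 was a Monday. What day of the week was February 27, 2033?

Sunday

Count forward from the earlier date (February 27, 2033) to the later (July 9, 2068):
Day-of-year of February 27, 2033: 58.
Day-of-year of July 9, 2068: 191.
2033 has 365 days, so 365 − 58 = 307 days remain in 2033.
Full years 2034–2067: 26 common + 8 leap = 26×365 + 8×366 = 12418 days.
Total: 307 + 12418 + 191 = 12916 days.
12916 mod 7 = 1, so 1 day before Monday is Sunday.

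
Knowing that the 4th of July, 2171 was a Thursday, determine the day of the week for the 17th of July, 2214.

Sunday

Day-of-year of July 4, 2171: 185.
Day-of-year of July 17, 2214: 198.
2171 has 365 days, so 365 − 185 = 180 days remain in 2171.
Full years 2172–2213: 32 common + 10 leap = 32×365 + 10×366 = 15340 days.
Total: 180 + 15340 + 198 = 15718 days.
15718 mod 7 = 3, so 3 days after Thursday is Sunday.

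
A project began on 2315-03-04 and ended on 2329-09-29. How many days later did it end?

5323

From March 4, 2315 to March 4, 2329: 14 years, of which 4 contain a Feb 29 — 10×365 + 4×366 = 5114 days.
March 2329: 31 − 4 = 27 days remain.
Then April (30), May (31), June (30), July (31), August (31): 30 + 31 + 30 + 31 + 31 = 153 days.
September 1–29, 2329: 29 days.
Residual: 209 days.
Total: 5323 days.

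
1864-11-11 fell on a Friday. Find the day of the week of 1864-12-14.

November 1864: 30 − 11 = 19 days remain.
December 1–14, 1864: 14 days.
Total: 19 + 14 = 33 days.
33 mod 7 = 5, so 5 days after Friday is Wednesday.

Wednesday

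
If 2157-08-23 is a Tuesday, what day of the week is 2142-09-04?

Tuesday

Count forward from the earlier date (September 4, 2142) to the later (August 23, 2157):
From September 4, 2142 to September 4, 2156: 14 years, of which 4 contain a Feb 29 — 10×365 + 4×366 = 5114 days.
September 2156: 30 − 4 = 26 days remain.
Then 10 full months totalling 304 days.
August 1–23, 2157: 23 days.
Residual: 353 days.
Total: 5467 days.
5467 is a multiple of 7, so 2142-09-04 falls on the same weekday: Tuesday.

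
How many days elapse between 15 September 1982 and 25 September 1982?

10

Within September 1982: 25 − 15 = 10 days.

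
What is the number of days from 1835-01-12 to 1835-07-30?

January 1835: 31 − 12 = 19 days remain.
Then February 1835 (28), March (31), April (30), May (31), June (30): 28 + 31 + 30 + 31 + 30 = 150 days.
July 1–30, 1835: 30 days.
Total: 19 + 150 + 30 = 199 days.

199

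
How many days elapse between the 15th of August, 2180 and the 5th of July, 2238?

From August 15, 2180 to August 15, 2237: 57 years, of which 13 contain a Feb 29 — 44×365 + 13×366 = 20818 days.
(2200 is not a leap year (divisible by 100 but not 400).)
August 2237: 31 − 15 = 16 days remain.
Then 10 full months totalling 303 days.
July 1–5, 2238: 5 days.
Residual: 324 days.
Total: 21142 days.

21142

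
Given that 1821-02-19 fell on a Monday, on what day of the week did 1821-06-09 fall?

February 1821: 28 − 19 = 9 days remain (1821 is not a leap year, so February has 28 days).
Then March (31), April (30), May (31): 31 + 30 + 31 = 92 days.
June 1–9, 1821: 9 days.
Total: 9 + 92 + 9 = 110 days.
110 mod 7 = 5, so 5 days after Monday is Saturday.

Saturday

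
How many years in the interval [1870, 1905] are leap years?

Years divisible by 4 in [1870, 1905]: 1872, 1876, 1880, 1884, 1888, 1892, 1896, 1900, 1904.
Of these, 1900 is divisible by 100 but not 400, so not leap.
Leap years: 9 − 1 = 8.

8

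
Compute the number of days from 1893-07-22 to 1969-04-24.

Day-of-year of July 22, 1893: 203.
Day-of-year of April 24, 1969: 114.
1893 has 365 days, so 365 − 203 = 162 days remain in 1893.
Full years 1894–1968: 57 common + 18 leap = 57×365 + 18×366 = 27393 days.
Total: 162 + 27393 + 114 = 27669 days.

27669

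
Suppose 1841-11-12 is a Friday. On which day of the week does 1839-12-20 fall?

Friday

Count forward from the earlier date (December 20, 1839) to the later (November 12, 1841):
December 20, 1839 → December 20, 1840: 366 days (1840 is a leap year).
December 1840: 31 − 20 = 11 days remain.
Then 10 full months totalling 304 days.
November 1–12, 1841: 12 days.
Residual: 327 days.
Total: 693 days.
693 is a multiple of 7, so 1839-12-20 falls on the same weekday: Friday.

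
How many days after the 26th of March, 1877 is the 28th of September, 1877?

186

March 1877: 31 − 26 = 5 days remain.
Then April (30), May (31), June (30), July (31), August (31): 30 + 31 + 30 + 31 + 31 = 153 days.
September 1–28, 1877: 28 days.
Total: 5 + 153 + 28 = 186 days.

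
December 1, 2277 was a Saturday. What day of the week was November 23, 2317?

Day-of-year of December 1, 2277: 335.
Day-of-year of November 23, 2317: 327.
2277 has 365 days, so 365 − 335 = 30 days remain in 2277.
Full years 2278–2316: 30 common + 9 leap = 30×365 + 9×366 = 14244 days.
Total: 30 + 14244 + 327 = 14601 days.
14601 mod 7 = 6, so 6 days after Saturday is Friday.

Friday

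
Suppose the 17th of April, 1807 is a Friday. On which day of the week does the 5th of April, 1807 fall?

Count forward from the earlier date (April 5, 1807) to the later (April 17, 1807):
Within April 1807: 17 − 5 = 12 days.
12 mod 7 = 5, so 5 days before Friday is Sunday.

Sunday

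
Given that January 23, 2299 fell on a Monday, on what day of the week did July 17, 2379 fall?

Tuesday

Day-of-year of January 23, 2299: 23.
Day-of-year of July 17, 2379: 198.
2299 has 365 days, so 365 − 23 = 342 days remain in 2299.
Full years 2300–2378: 60 common + 19 leap = 60×365 + 19×366 = 28854 days.
Total: 342 + 28854 + 198 = 29394 days.
29394 mod 7 = 1, so 1 day after Monday is Tuesday.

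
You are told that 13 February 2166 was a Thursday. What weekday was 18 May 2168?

Wednesday

Day-of-year of February 13, 2166: 44.
Day-of-year of May 18, 2168: 139.
2166 has 365 days, so 365 − 44 = 321 days remain in 2166.
Full years: 2167: 365. Sum = 365.
Total: 321 + 365 + 139 = 825 days.
825 mod 7 = 6, so 6 days after Thursday is Wednesday.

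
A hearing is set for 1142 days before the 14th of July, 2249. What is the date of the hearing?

the 29th of May, 2246

Count 1142 days before July 14, 2249:
Day-of-year of May 29, 2246: 149.
Day-of-year of July 14, 2249: 195.
2246 has 365 days, so 365 − 149 = 216 days remain in 2246.
Full years: 2247: 365; 2248: 366. Sum = 731.
Total: 216 + 731 + 195 = 1142 days.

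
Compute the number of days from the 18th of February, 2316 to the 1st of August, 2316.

February 2316: 29 − 18 = 11 days remain (2316 is a leap year, so February has 29 days).
Then March (31), April (30), May (31), June (30), July (31): 31 + 30 + 31 + 30 + 31 = 153 days.
August 1, 2316: 1 day.
Total: 11 + 153 + 1 = 165 days.

165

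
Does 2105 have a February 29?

2105 is not a leap year.

No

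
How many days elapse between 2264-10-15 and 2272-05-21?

Day-of-year of October 15, 2264: 289.
Day-of-year of May 21, 2272: 142.
2264 has 366 days, so 366 − 289 = 77 days remain in 2264.
Full years 2265–2271: 6 common + 1 leap = 6×365 + 1×366 = 2556 days.
Total: 77 + 2556 + 142 = 2775 days.

2775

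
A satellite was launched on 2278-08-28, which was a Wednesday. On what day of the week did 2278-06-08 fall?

Saturday

Count forward from the earlier date (June 8, 2278) to the later (August 28, 2278):
June 2278: 30 − 8 = 22 days remain.
Then July (31): 31 days.
August 1–28, 2278: 28 days.
Total: 22 + 31 + 28 = 81 days.
81 mod 7 = 4, so 4 days before Wednesday is Saturday.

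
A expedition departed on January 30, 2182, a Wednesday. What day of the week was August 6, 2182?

Tuesday

January 2182: 31 − 30 = 1 day remains.
Then February 2182 (28), March (31), April (30), May (31), June (30), July (31): 28 + 31 + 30 + 31 + 30 + 31 = 181 days.
August 1–6, 2182: 6 days.
Total: 1 + 181 + 6 = 188 days.
188 mod 7 = 6, so 6 days after Wednesday is Tuesday.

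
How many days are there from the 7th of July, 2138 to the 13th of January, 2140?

July 7, 2138 → July 7, 2139: 365 days.
July 2139: 31 − 7 = 24 days remain.
Then August (31), September (30), October (31), November (30), December (31): 31 + 30 + 31 + 30 + 31 = 153 days.
January 1–13, 2140: 13 days.
Residual: 190 days.
Total: 555 days.

555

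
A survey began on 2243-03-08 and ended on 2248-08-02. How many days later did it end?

Day-of-year of March 8, 2243: 67.
Day-of-year of August 2, 2248: 215.
2243 has 365 days, so 365 − 67 = 298 days remain in 2243.
Full years: 2244: 366; 2245: 365; 2246: 365; 2247: 365. Sum = 1461.
Total: 298 + 1461 + 215 = 1974 days.

1974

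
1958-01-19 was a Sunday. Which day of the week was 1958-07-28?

January 1958: 31 − 19 = 12 days remain.
Then February 1958 (28), March (31), April (30), May (31), June (30): 28 + 31 + 30 + 31 + 30 = 150 days.
July 1–28, 1958: 28 days.
Total: 12 + 150 + 28 = 190 days.
190 mod 7 = 1, so 1 day after Sunday is Monday.

Monday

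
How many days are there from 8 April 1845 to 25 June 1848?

1174

Day-of-year of April 8, 1845: 98.
Day-of-year of June 25, 1848: 177.
1845 has 365 days, so 365 − 98 = 267 days remain in 1845.
Full years: 1846: 365; 1847: 365. Sum = 730.
Total: 267 + 730 + 177 = 1174 days.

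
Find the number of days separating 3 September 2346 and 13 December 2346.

101

September 2346: 30 − 3 = 27 days remain.
Then October (31), November (30): 31 + 30 = 61 days.
December 1–13, 2346: 13 days.
Total: 27 + 61 + 13 = 101 days.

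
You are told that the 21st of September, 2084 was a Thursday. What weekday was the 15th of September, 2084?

Friday

Count forward from the earlier date (September 15, 2084) to the later (September 21, 2084):
Within September 2084: 21 − 15 = 6 days.
6 mod 7 = 6, so 6 days before Thursday is Friday.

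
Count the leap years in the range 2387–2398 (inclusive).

Years divisible by 4 in [2387, 2398]: 2388, 2392, 2396.
No century exceptions apply. Count: 3.

3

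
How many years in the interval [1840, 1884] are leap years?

Years divisible by 4 in [1840, 1884]: 1840, 1844, 1848, 1852, 1856, 1860, 1864, 1868, 1872, 1876, 1880, 1884.
No century exceptions apply. Count: 12.

12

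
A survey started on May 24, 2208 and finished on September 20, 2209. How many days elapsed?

May 24, 2208 → May 24, 2209: 365 days.
May 2209: 31 − 24 = 7 days remain.
Then June (30), July (31), August (31): 30 + 31 + 31 = 92 days.
September 1–20, 2209: 20 days.
Residual: 119 days.
Total: 484 days.

484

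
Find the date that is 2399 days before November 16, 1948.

April 23, 1942

Count 2399 days before November 16, 1948:
Day-of-year of April 23, 1942: 113.
Day-of-year of November 16, 1948: 321.
1942 has 365 days, so 365 − 113 = 252 days remain in 1942.
Full years: 1943: 365; 1944: 366; 1945: 365; 1946: 365; 1947: 365. Sum = 1826.
Total: 252 + 1826 + 321 = 2399 days.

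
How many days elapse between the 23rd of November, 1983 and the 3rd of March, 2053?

25303

From November 23, 1983 to November 23, 2052: 69 years, of which 18 contain a Feb 29 — 51×365 + 18×366 = 25203 days.
(2000 is a leap year (divisible by 400).)
November 2052: 30 − 23 = 7 days remain.
Then December (31), January (31), February 2053 (28): 31 + 31 + 28 = 90 days.
March 1–3, 2053: 3 days.
Residual: 100 days.
Total: 25303 days.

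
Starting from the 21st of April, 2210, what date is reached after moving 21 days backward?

the 31st of March, 2210

Count 21 days before April 21, 2210:
March 2210: 31 − 31 = 0 days remain.
April 1–21, 2210: 21 days.
Total: 0 + 21 = 21 days.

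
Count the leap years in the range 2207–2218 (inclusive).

3

Years divisible by 4 in [2207, 2218]: 2208, 2212, 2216.
No century exceptions apply. Count: 3.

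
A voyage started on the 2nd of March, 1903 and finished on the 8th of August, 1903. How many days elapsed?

159

March 1903: 31 − 2 = 29 days remain.
Then April (30), May (31), June (30), July (31): 30 + 31 + 30 + 31 = 122 days.
August 1–8, 1903: 8 days.
Total: 29 + 122 + 8 = 159 days.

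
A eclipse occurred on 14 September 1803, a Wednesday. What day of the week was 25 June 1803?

Saturday

Count forward from the earlier date (June 25, 1803) to the later (September 14, 1803):
June 1803: 30 − 25 = 5 days remain.
Then July (31), August (31): 31 + 31 = 62 days.
September 1–14, 1803: 14 days.
Total: 5 + 62 + 14 = 81 days.
81 mod 7 = 4, so 4 days before Wednesday is Saturday.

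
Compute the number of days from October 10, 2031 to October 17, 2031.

Within October 2031: 17 − 10 = 7 days.

7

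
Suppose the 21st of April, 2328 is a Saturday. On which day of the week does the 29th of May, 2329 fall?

Wednesday

Day-of-year of April 21, 2328: 112.
Day-of-year of May 29, 2329: 149.
2328 has 366 days, so 366 − 112 = 254 days remain in 2328.
Total: 254 + 149 = 403 days.
403 mod 7 = 4, so 4 days after Saturday is Wednesday.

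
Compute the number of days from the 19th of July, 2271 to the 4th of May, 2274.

Day-of-year of July 19, 2271: 200.
Day-of-year of May 4, 2274: 124.
2271 has 365 days, so 365 − 200 = 165 days remain in 2271.
Full years: 2272: 366; 2273: 365. Sum = 731.
Total: 165 + 731 + 124 = 1020 days.

1020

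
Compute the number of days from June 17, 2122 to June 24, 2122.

Within June 2122: 24 − 17 = 7 days.

7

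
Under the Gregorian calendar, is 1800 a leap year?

No

1800 is not a leap year (divisible by 100 but not 400).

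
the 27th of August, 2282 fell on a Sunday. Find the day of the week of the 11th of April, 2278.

Count forward from the earlier date (April 11, 2278) to the later (August 27, 2282):
April 11, 2278 → April 11, 2279: 365 days.
April 11, 2279 → April 11, 2280: 366 days (2280 is a leap year).
April 11, 2280 → April 11, 2281: 365 days.
April 11, 2281 → April 11, 2282: 365 days.
April 2282: 30 − 11 = 19 days remain.
Then May (31), June (30), July (31): 31 + 30 + 31 = 92 days.
August 1–27, 2282: 27 days.
Residual: 138 days.
Total: 1599 days.
1599 mod 7 = 3, so 3 days before Sunday is Thursday.

Thursday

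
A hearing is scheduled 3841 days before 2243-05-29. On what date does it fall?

2232-11-21

Count 3841 days before May 29, 2243:
From November 21, 2232 to November 21, 2242: 10 years, of which 2 contain a Feb 29 — 8×365 + 2×366 = 3652 days.
November 2242: 30 − 21 = 9 days remain.
Then December (31), January (31), February 2243 (28), March (31), April (30): 31 + 31 + 28 + 31 + 30 = 151 days.
May 1–29, 2243: 29 days.
Residual: 189 days.
Total: 3841 days.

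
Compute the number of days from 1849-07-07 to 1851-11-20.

866

July 7, 1849 → July 7, 1850: 365 days.
July 7, 1850 → July 7, 1851: 365 days.
July 1851: 31 − 7 = 24 days remain.
Then August (31), September (30), October (31): 31 + 30 + 31 = 92 days.
November 1–20, 1851: 20 days.
Residual: 136 days.
Total: 866 days.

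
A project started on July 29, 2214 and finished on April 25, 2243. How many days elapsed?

From July 29, 2214 to July 29, 2242: 28 years, of which 7 contain a Feb 29 — 21×365 + 7×366 = 10227 days.
July 2242: 31 − 29 = 2 days remain.
Then August (31), September (30), October (31), November (30), December (31), January (31), February 2243 (28), March (31): 31 + 30 + 31 + 30 + 31 + 31 + 28 + 31 = 243 days.
April 1–25, 2243: 25 days.
Residual: 270 days.
Total: 10497 days.

10497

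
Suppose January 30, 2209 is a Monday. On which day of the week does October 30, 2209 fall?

January 2209: 31 − 30 = 1 day remains.
Then February 2209 (28), March (31), April (30), May (31), June (30), July (31), August (31), September (30): 28 + 31 + 30 + 31 + 30 + 31 + 31 + 30 = 242 days.
October 1–30, 2209: 30 days.
Total: 1 + 242 + 30 = 273 days.
273 is a multiple of 7, so October 30, 2209 falls on the same weekday: Monday.

Monday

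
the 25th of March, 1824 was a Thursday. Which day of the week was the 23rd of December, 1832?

From March 25, 1824 to March 25, 1832: 8 years, of which 2 contain a Feb 29 — 6×365 + 2×366 = 2922 days.
March 1832: 31 − 25 = 6 days remain.
Then April (30), May (31), June (30), July (31), August (31), September (30), October (31), November (30): 30 + 31 + 30 + 31 + 31 + 30 + 31 + 30 = 244 days.
December 1–23, 1832: 23 days.
Residual: 273 days.
Total: 3195 days.
3195 mod 7 = 3, so 3 days after Thursday is Sunday.

Sunday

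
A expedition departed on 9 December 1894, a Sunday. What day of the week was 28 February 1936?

Friday

From December 9, 1894 to December 9, 1935: 41 years, of which 9 contain a Feb 29 — 32×365 + 9×366 = 14974 days.
(1900 is not a leap year (divisible by 100 but not 400).)
December 1935: 31 − 9 = 22 days remain.
Then January (31): 31 days.
February 1–28, 1936: 28 days (1936 is a leap year).
Residual: 81 days.
Total: 15055 days.
15055 mod 7 = 5, so 5 days after Sunday is Friday.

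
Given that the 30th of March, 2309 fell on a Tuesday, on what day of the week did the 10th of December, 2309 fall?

March 2309: 31 − 30 = 1 day remains.
Then April (30), May (31), June (30), July (31), August (31), September (30), October (31), November (30): 30 + 31 + 30 + 31 + 31 + 30 + 31 + 30 = 244 days.
December 1–10, 2309: 10 days.
Total: 1 + 244 + 10 = 255 days.
255 mod 7 = 3, so 3 days after Tuesday is Friday.

Friday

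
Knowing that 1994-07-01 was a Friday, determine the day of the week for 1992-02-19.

Count forward from the earlier date (February 19, 1992) to the later (July 1, 1994):
February 1992: 29 − 19 = 10 days remain (1992 is a leap year, so February has 29 days).
Then 28 full months totalling 852 days.
July 1, 1994: 1 day.
Total: 10 + 852 + 1 = 863 days.
863 mod 7 = 2, so 2 days before Friday is Wednesday.

Wednesday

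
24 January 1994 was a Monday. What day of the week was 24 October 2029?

Wednesday

Day-of-year of January 24, 1994: 24.
Day-of-year of October 24, 2029: 297.
1994 has 365 days, so 365 − 24 = 341 days remain in 1994.
Full years 1995–2028: 25 common + 9 leap = 25×365 + 9×366 = 12419 days.
Total: 341 + 12419 + 297 = 13057 days.
13057 mod 7 = 2, so 2 days after Monday is Wednesday.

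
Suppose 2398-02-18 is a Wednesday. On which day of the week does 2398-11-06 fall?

February 2398: 28 − 18 = 10 days remain (2398 is not a leap year, so February has 28 days).
Then March (31), April (30), May (31), June (30), July (31), August (31), September (30), October (31): 31 + 30 + 31 + 30 + 31 + 31 + 30 + 31 = 245 days.
November 1–6, 2398: 6 days.
Total: 10 + 245 + 6 = 261 days.
261 mod 7 = 2, so 2 days after Wednesday is Friday.

Friday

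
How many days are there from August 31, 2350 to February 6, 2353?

August 31, 2350 → August 31, 2351: 365 days.
August 31, 2351 → August 31, 2352: 366 days (2352 is a leap year).
August 2352: 31 − 31 = 0 days remain.
Then September (30), October (31), November (30), December (31), January (31): 30 + 31 + 30 + 31 + 31 = 153 days.
February 1–6, 2353: 6 days (2353 is not a leap year).
Residual: 159 days.
Total: 890 days.

890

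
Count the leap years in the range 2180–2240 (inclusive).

15

Years divisible by 4: 2180, 2184, …, 2240 — 16 in all.
Of these, 2200 is divisible by 100 but not 400, so not leap.
Leap years: 16 − 1 = 15.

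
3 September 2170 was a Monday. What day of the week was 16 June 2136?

Count forward from the earlier date (June 16, 2136) to the later (September 3, 2170):
Day-of-year of June 16, 2136: 168.
Day-of-year of September 3, 2170: 246.
2136 has 366 days, so 366 − 168 = 198 days remain in 2136.
Full years 2137–2169: 25 common + 8 leap = 25×365 + 8×366 = 12053 days.
Total: 198 + 12053 + 246 = 12497 days.
12497 mod 7 = 2, so 2 days before Monday is Saturday.

Saturday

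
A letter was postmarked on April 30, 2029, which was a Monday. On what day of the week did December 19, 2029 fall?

Wednesday

April 2029: 30 − 30 = 0 days remain.
Then May (31), June (30), July (31), August (31), September (30), October (31), November (30): 31 + 30 + 31 + 31 + 30 + 31 + 30 = 214 days.
December 1–19, 2029: 19 days.
Total: 0 + 214 + 19 = 233 days.
233 mod 7 = 2, so 2 days after Monday is Wednesday.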